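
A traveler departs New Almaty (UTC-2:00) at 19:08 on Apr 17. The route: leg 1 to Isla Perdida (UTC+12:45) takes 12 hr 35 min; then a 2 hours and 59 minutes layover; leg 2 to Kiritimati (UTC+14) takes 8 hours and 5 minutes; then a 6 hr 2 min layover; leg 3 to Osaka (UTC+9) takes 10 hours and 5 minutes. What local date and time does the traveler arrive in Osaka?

Convert departure to UTC: 19:08 + 2:00 = 21:08 UTC on Apr 17.
Add 12 hours 35 minutes leg 1 → 09:43 UTC (Apr 18).
Add 2 hours 59 minutes layover in Isla Perdida → 12:42 UTC.
Add 8 hours 5 minutes leg 2 → 20:47 UTC.
Add 6 hours and 2 minutes layover in Kiritimati → 02:49 UTC (Apr 19).
Add 10 hours 5 minutes leg 3 → 12:54 UTC.
Osaka is UTC+9:00, so local arrival = 12:54 + 9:00 = 21:54 on Apr 19.

21:54 on April 19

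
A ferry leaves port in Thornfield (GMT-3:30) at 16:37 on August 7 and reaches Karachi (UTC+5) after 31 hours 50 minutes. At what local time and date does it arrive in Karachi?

08:57 on August 9

Convert departure to UTC: 16:37 + 3:30 = 20:07 UTC on Aug 7.
Add 31 hours and 50 minutes travel time → 03:57 UTC (Aug 9).
Karachi is UTC+5:00, so local arrival = 03:57 + 5:00 = 08:57 on Aug 9.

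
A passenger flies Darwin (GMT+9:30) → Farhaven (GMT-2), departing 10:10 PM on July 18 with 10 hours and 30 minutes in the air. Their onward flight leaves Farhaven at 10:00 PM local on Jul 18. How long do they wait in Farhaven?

50 minutes

Convert departure to UTC: 10:10 PM − 9:30 = 12:40 PM UTC on Jul 18.
Add 10 hours 30 minutes flight time → 11:10 PM UTC.
Farhaven is UTC−2:00, so local arrival = 11:10 PM − 2:00 = 9:10 PM on Jul 18.
Layover = 10:00 PM − 9:10 PM = 50 minutes.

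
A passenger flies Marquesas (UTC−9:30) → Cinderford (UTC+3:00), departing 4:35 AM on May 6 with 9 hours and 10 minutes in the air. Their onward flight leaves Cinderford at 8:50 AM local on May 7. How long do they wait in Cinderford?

Convert departure to UTC: 4:35 AM + 9:30 = 2:05 PM UTC on May 6.
Add 9 hours 10 minutes flight time → 11:15 PM UTC.
Cinderford is UTC+3:00, so local arrival = 11:15 PM + 3:00 = 2:15 AM on May 7.
Layover = 8:50 AM − 2:15 AM = 6 hours 35 minutes.

6 hours 35 minutes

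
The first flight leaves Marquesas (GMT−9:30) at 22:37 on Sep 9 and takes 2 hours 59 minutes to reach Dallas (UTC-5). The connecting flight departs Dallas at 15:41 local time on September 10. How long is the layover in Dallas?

9 hours 35 minutes

Convert departure to UTC: 22:37 + 9:30 = 08:07 UTC on Sep 10.
Add 2 hours and 59 minutes flight time → 11:06 UTC.
Dallas is UTC−5:00, so local arrival = 11:06 − 5:00 = 06:06 on Sep 10.
Layover = 15:41 − 06:06 = 9 hours 35 minutes.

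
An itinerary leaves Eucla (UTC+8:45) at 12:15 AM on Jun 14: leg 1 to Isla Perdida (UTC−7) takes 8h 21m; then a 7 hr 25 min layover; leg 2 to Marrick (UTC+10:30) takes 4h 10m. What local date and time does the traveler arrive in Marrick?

9:56 PM on June 14

Convert departure to UTC: 12:15 AM − 8:45 = 3:30 PM UTC on Jun 13.
Add 8 hours 21 minutes leg 1 → 11:51 PM UTC.
Add 7 hours 25 minutes layover in Isla Perdida → 7:16 AM UTC (Jun 14).
Add 4 hours and 10 minutes leg 2 → 11:26 AM UTC.
Marrick is UTC+10:30, so local arrival = 11:26 AM + 10:30 = 9:56 PM on Jun 14.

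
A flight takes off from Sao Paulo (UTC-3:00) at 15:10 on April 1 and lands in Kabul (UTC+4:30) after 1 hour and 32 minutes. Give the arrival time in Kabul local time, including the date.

00:12 on April 2

Convert departure to UTC: 15:10 + 3:00 = 18:10 UTC on Apr 1.
Add 1 hour 32 minutes travel time → 19:42 UTC.
Kabul is UTC+4:30, so local arrival = 19:42 + 4:30 = 00:12 on Apr 2.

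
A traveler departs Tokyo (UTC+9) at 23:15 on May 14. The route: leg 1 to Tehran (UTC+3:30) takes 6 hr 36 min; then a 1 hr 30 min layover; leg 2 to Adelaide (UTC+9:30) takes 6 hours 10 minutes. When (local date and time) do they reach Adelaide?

Convert departure to UTC: 23:15 − 9:00 = 14:15 UTC on May 14.
Add 6 hours and 36 minutes leg 1 → 20:51 UTC.
Add 1 hour 30 minutes layover in Tehran → 22:21 UTC.
Add 6 hours 10 minutes leg 2 → 04:31 UTC (May 15).
Adelaide is UTC+9:30, so local arrival = 04:31 + 9:30 = 14:01 on May 15.

14:01 on May 15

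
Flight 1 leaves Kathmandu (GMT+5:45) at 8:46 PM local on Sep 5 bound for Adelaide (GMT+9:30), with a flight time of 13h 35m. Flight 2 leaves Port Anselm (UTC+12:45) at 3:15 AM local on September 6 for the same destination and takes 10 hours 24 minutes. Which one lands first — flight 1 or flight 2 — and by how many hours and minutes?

the second, by 3 hours 42 minutes

Flight 1 in UTC: 8:46 PM − 5:45 = 3:01 PM on Sep 5.
+13 hours 35 minutes → arrive 4:36 AM UTC on Sep 6.
Flight 2 in UTC: 3:15 AM − 12:45 = 2:30 PM on Sep 5.
+10 hours and 24 minutes → arrive 12:54 AM UTC on Sep 6.
Flight 2 lands earlier by 3 hours 42 minutes.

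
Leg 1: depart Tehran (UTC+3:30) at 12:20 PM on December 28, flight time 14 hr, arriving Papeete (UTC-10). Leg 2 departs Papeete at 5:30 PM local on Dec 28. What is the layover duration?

4 hours 40 minutes

Convert departure to UTC: 12:20 PM − 3:30 = 8:50 AM UTC on Dec 28.
Add 14 hours flight time → 10:50 PM UTC.
Papeete is UTC−10:00, so local arrival = 10:50 PM − 10:00 = 12:50 PM on Dec 28.
Layover = 5:30 PM − 12:50 PM = 4 hours 40 minutes.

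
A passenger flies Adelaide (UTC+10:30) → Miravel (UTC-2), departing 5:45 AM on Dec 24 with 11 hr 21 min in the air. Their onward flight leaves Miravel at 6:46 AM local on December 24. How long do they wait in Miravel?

2 hours 10 minutes

Convert departure to UTC: 5:45 AM − 10:30 = 7:15 PM UTC on Dec 23.
Add 11 hours and 21 minutes flight time → 6:36 AM UTC (Dec 24).
Miravel is UTC−2:00, so local arrival = 6:36 AM − 2:00 = 4:36 AM on Dec 24.
Layover = 6:46 AM − 4:36 AM = 2 hours 10 minutes.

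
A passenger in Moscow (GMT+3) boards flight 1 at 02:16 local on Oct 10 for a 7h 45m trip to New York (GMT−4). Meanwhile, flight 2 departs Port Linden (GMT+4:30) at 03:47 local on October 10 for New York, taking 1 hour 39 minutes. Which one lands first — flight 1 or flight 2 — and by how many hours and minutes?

the second, by 6 hours 5 minutes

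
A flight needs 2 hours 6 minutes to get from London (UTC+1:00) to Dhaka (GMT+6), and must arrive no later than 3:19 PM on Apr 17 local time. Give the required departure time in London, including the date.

Target arrival in UTC: 3:19 PM − 6:00 = 9:19 AM on Apr 17.
Subtract 2 hours 6 minutes → departure 7:13 AM UTC on Apr 17.
London is UTC+1:00: 7:13 AM + 1:00 = 8:13 AM on Apr 17.

8:13 AM on Apr 17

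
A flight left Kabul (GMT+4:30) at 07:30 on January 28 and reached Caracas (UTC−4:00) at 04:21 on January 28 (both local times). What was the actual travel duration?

5 hours 21 minutes

Departure in UTC: 07:30 − 4:30 = 03:00 on Jan 28.
Arrival in UTC: 04:21 + 4:00 = 08:21 on Jan 28.
Elapsed = 08:21 − 03:00 = 5 hours 21 minutes.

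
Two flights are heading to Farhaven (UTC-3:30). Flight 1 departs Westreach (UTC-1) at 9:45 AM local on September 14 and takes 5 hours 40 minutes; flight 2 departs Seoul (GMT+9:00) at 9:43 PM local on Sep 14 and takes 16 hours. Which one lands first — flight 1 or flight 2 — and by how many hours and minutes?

the first, by 12 hours 18 minutes

Flight 1 in UTC: 9:45 AM + 1:00 = 10:45 AM on Sep 14.
+5 hours and 40 minutes → arrive 4:25 PM UTC on Sep 14.
Flight 2 in UTC: 9:43 PM − 9:00 = 12:43 PM on Sep 14.
+16 hours → arrive 4:43 AM UTC on Sep 15.
Flight 1 lands earlier by 12 hours 18 minutes.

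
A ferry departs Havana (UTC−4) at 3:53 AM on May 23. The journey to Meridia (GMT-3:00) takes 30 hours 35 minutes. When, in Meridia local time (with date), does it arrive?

11:28 AM on May 24

Convert departure to UTC: 3:53 AM + 4:00 = 7:53 AM UTC on May 23.
Add 30 hours and 35 minutes travel time → 2:28 PM UTC (May 24).
Meridia is UTC−3:00, so local arrival = 2:28 PM − 3:00 = 11:28 AM on May 24.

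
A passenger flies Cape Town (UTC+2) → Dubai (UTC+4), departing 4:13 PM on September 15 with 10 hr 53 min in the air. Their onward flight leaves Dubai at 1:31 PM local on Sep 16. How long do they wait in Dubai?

Convert departure to UTC: 4:13 PM − 2:00 = 2:13 PM UTC on Sep 15.
Add 10 hours and 53 minutes flight time → 1:06 AM UTC (Sep 16).
Dubai is UTC+4:00, so local arrival = 1:06 AM + 4:00 = 5:06 AM on Sep 16.
Layover = 1:31 PM − 5:06 AM = 8 hours 25 minutes.

8 hours 25 minutes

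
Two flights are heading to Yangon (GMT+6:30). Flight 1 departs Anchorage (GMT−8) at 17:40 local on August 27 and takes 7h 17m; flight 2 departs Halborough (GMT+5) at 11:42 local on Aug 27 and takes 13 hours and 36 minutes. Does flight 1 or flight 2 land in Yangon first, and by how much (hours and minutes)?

the second, by 12 hours 39 minutes

Flight 1 in UTC: 17:40 + 8:00 = 01:40 on Aug 28.
+7 hours 17 minutes → arrive 08:57 UTC on Aug 28.
Flight 2 in UTC: 11:42 − 5:00 = 06:42 on Aug 27.
+13 hours 36 minutes → arrive 20:18 UTC on Aug 27.
Flight 2 lands earlier by 12 hours 39 minutes.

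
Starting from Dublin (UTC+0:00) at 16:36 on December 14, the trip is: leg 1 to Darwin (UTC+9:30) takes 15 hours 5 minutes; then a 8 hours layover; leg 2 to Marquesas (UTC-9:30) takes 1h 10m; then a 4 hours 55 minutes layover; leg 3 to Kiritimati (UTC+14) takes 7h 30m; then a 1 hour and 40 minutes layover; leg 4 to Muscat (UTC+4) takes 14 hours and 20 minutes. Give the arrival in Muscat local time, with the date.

01:16 on December 17

Dublin is at UTC+0, so departure is already 16:36 UTC on Dec 14.
Add 15 hours 5 minutes leg 1 → 07:41 UTC (Dec 15).
Add 8 hours layover in Darwin → 15:41 UTC.
Add 1 hour 10 minutes leg 2 → 16:51 UTC.
Add 4 hours and 55 minutes layover in Marquesas → 21:46 UTC.
Add 7 hours 30 minutes leg 3 → 05:16 UTC (Dec 16).
Add 1 hour and 40 minutes layover in Kiritimati → 06:56 UTC.
Add 14 hours and 20 minutes leg 4 → 21:16 UTC.
Muscat is UTC+4:00, so local arrival = 21:16 + 4:00 = 01:16 on Dec 17.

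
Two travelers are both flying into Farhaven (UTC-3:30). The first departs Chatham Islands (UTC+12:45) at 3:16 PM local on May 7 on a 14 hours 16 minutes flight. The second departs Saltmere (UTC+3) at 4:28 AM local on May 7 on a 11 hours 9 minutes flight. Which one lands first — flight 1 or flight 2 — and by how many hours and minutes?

Flight 1 in UTC: 3:16 PM − 12:45 = 2:31 AM on May 7.
+14 hours and 16 minutes → arrive 4:47 PM UTC on May 7.
Flight 2 in UTC: 4:28 AM − 3:00 = 1:28 AM on May 7.
+11 hours and 9 minutes → arrive 12:37 PM UTC on May 7.
Flight 2 lands earlier by 4 hours 10 minutes.

the second, by 4 hours 10 minutes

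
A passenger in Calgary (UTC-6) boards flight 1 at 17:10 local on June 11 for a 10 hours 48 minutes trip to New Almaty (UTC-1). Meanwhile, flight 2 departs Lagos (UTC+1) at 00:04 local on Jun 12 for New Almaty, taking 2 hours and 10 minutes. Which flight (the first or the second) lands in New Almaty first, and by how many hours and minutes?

the second, by 8 hours 44 minutes

Flight 1 in UTC: 17:10 + 6:00 = 23:10 on Jun 11.
+10 hours 48 minutes → arrive 09:58 UTC on Jun 12.
Flight 2 in UTC: 00:04 − 1:00 = 23:04 on Jun 11.
+2 hours 10 minutes → arrive 01:14 UTC on Jun 12.
Flight 2 lands earlier by 8 hours 44 minutes.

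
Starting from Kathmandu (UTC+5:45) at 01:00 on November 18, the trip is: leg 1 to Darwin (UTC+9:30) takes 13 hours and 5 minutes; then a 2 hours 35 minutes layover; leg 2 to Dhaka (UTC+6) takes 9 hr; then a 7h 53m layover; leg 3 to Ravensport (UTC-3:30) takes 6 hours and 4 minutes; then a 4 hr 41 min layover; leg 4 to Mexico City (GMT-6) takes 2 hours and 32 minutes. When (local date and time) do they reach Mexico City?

11:05 on November 19

Convert departure to UTC: 01:00 − 5:45 = 19:15 UTC on Nov 17.
Add 13 hours 5 minutes leg 1 → 08:20 UTC (Nov 18).
Add 2 hours 35 minutes layover in Darwin → 10:55 UTC.
Add 9 hours leg 2 → 19:55 UTC.
Add 7 hours and 53 minutes layover in Dhaka → 03:48 UTC (Nov 19).
Add 6 hours 4 minutes leg 3 → 09:52 UTC.
Add 4 hours and 41 minutes layover in Ravensport → 14:33 UTC.
Add 2 hours and 32 minutes leg 4 → 17:05 UTC.
Mexico City is UTC−6:00, so local arrival = 17:05 − 6:00 = 11:05 on Nov 19.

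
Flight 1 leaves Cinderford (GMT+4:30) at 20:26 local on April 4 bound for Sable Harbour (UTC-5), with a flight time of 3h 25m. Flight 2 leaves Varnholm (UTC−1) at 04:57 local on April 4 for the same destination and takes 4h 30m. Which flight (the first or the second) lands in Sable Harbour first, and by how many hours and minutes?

Flight 1 in UTC: 20:26 − 4:30 = 15:56 on Apr 4.
+3 hours and 25 minutes → arrive 19:21 UTC on Apr 4.
Flight 2 in UTC: 04:57 + 1:00 = 05:57 on Apr 4.
+4 hours and 30 minutes → arrive 10:27 UTC on Apr 4.
Flight 2 lands earlier by 8 hours 54 minutes.

the second, by 8 hours 54 minutes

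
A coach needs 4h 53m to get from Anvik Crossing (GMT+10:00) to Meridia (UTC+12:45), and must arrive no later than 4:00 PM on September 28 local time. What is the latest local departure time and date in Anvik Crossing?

8:22 AM on Sep 28

Target arrival in UTC: 4:00 PM − 12:45 = 3:15 AM on Sep 28.
Subtract 4 hours and 53 minutes → departure 10:22 PM UTC on Sep 27.
Anvik Crossing is UTC+10:00: 10:22 PM + 10:00 = 8:22 AM on Sep 28.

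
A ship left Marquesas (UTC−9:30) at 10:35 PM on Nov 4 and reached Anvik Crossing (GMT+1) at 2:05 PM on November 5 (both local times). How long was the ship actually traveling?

5 hours

Departure in UTC: 10:35 PM + 9:30 = 8:05 AM on Nov 5.
Arrival in UTC: 2:05 PM − 1:00 = 1:05 PM on Nov 5.
Elapsed = 1:05 PM − 8:05 AM = 5 hours.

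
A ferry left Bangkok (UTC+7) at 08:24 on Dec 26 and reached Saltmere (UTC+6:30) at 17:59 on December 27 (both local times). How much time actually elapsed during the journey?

Saltmere is 0:30 behind Bangkok.
Clock-face elapsed time (ignoring zones) is 33 hours 35 minutes.
Actual elapsed = 33 hours 35 minutes + 0:30 = 34 hours 5 minutes.

34 hours 5 minutes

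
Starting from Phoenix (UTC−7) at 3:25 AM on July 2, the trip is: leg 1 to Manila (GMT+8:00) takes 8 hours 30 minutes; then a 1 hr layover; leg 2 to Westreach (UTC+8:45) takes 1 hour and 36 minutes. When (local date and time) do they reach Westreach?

Convert departure to UTC: 3:25 AM + 7:00 = 10:25 AM UTC on Jul 2.
Add 8 hours 30 minutes leg 1 → 6:55 PM UTC.
Add 1 hour layover in Manila → 7:55 PM UTC.
Add 1 hour and 36 minutes leg 2 → 9:31 PM UTC.
Westreach is UTC+8:45, so local arrival = 9:31 PM + 8:45 = 6:16 AM on Jul 3.

6:16 AM on Jul 3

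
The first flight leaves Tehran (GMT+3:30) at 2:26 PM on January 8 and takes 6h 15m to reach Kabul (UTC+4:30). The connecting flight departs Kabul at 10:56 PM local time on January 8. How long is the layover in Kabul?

Convert departure to UTC: 2:26 PM − 3:30 = 10:56 AM UTC on Jan 8.
Add 6 hours 15 minutes flight time → 5:11 PM UTC.
Kabul is UTC+4:30, so local arrival = 5:11 PM + 4:30 = 9:41 PM on Jan 8.
Layover = 10:56 PM − 9:41 PM = 1 hour 15 minutes.

1 hour 15 minutes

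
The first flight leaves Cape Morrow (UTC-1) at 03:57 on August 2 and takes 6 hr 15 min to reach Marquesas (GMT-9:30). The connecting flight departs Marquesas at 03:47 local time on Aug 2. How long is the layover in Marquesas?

Convert departure to UTC: 03:57 + 1:00 = 04:57 UTC on Aug 2.
Add 6 hours 15 minutes flight time → 11:12 UTC.
Marquesas is UTC−9:30, so local arrival = 11:12 − 9:30 = 01:42 on Aug 2.
Layover = 03:47 − 01:42 = 2 hours 5 minutes.

2 hours 5 minutes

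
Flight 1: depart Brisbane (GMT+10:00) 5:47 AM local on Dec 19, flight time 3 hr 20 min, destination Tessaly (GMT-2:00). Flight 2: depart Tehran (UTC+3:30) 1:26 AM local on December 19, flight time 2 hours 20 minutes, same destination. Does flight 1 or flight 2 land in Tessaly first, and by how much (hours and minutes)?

Flight 1 in UTC: 5:47 AM − 10:00 = 7:47 PM on Dec 18.
+3 hours and 20 minutes → arrive 11:07 PM UTC on Dec 18.
Flight 2 in UTC: 1:26 AM − 3:30 = 9:56 PM on Dec 18.
+2 hours 20 minutes → arrive 12:16 AM UTC on Dec 19.
Flight 1 lands earlier by 1 hour 9 minutes.

the first, by 1 hour 9 minutes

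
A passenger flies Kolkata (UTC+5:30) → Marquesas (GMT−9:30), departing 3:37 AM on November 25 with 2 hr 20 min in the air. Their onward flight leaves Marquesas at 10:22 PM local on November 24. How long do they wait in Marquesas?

Convert departure to UTC: 3:37 AM − 5:30 = 10:07 PM UTC on Nov 24.
Add 2 hours and 20 minutes flight time → 12:27 AM UTC (Nov 25).
Marquesas is UTC−9:30, so local arrival = 12:27 AM − 9:30 = 2:57 PM on Nov 24.
Layover = 10:22 PM − 2:57 PM = 7 hours 25 minutes.

7 hours 25 minutes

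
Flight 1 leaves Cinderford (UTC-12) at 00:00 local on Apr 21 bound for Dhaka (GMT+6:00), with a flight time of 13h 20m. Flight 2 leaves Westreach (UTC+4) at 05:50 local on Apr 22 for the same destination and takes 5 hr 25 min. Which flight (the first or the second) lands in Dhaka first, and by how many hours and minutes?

the first, by 5 hours 55 minutes

Flight 1 in UTC: 00:00 + 12:00 = 12:00 on Apr 21.
+13 hours and 20 minutes → arrive 01:20 UTC on Apr 22.
Flight 2 in UTC: 05:50 − 4:00 = 01:50 on Apr 22.
+5 hours and 25 minutes → arrive 07:15 UTC on Apr 22.
Flight 1 lands earlier by 5 hours 55 minutes.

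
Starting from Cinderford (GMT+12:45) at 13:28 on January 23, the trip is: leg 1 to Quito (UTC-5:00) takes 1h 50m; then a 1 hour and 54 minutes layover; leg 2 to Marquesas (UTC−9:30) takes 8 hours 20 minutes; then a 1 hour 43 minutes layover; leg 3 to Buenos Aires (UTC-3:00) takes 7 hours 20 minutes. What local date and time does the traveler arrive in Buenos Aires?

18:50 on Jan 23

Convert departure to UTC: 13:28 − 12:45 = 00:43 UTC on Jan 23.
Add 1 hour 50 minutes leg 1 → 02:33 UTC.
Add 1 hour and 54 minutes layover in Quito → 04:27 UTC.
Add 8 hours and 20 minutes leg 2 → 12:47 UTC.
Add 1 hour 43 minutes layover in Marquesas → 14:30 UTC.
Add 7 hours 20 minutes leg 3 → 21:50 UTC.
Buenos Aires is UTC−3:00, so local arrival = 21:50 − 3:00 = 18:50 on Jan 23.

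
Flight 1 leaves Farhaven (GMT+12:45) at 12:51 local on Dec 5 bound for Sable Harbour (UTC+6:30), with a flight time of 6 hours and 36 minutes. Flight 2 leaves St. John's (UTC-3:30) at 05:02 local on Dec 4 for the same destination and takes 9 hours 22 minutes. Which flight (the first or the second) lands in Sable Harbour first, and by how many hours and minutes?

Flight 1 in UTC: 12:51 − 12:45 = 00:06 on Dec 5.
+6 hours 36 minutes → arrive 06:42 UTC on Dec 5.
Flight 2 in UTC: 05:02 + 3:30 = 08:32 on Dec 4.
+9 hours and 22 minutes → arrive 17:54 UTC on Dec 4.
Flight 2 lands earlier by 12 hours 48 minutes.

the second, by 12 hours 48 minutes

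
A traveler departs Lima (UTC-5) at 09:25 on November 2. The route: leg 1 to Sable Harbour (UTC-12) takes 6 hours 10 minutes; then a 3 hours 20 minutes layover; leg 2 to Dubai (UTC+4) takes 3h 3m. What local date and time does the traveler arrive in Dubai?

06:58 on November 3

Convert departure to UTC: 09:25 + 5:00 = 14:25 UTC on Nov 2.
Add 6 hours 10 minutes leg 1 → 20:35 UTC.
Add 3 hours and 20 minutes layover in Sable Harbour → 23:55 UTC.
Add 3 hours and 3 minutes leg 2 → 02:58 UTC (Nov 3).
Dubai is UTC+4:00, so local arrival = 02:58 + 4:00 = 06:58 on Nov 3.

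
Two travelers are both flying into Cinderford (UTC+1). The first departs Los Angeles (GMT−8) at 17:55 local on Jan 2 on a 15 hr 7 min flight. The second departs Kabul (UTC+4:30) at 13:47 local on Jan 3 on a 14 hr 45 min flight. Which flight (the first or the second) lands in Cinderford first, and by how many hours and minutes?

Flight 1 in UTC: 17:55 + 8:00 = 01:55 on Jan 3.
+15 hours 7 minutes → arrive 17:02 UTC on Jan 3.
Flight 2 in UTC: 13:47 − 4:30 = 09:17 on Jan 3.
+14 hours 45 minutes → arrive 00:02 UTC on Jan 4.
Flight 1 lands earlier by 7 hours.

the first, by 7 hours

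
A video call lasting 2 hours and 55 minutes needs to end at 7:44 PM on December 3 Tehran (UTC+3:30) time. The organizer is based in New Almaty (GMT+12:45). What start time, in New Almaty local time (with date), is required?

2:04 AM on December 4

Target end time in UTC: 7:44 PM − 3:30 = 4:14 PM on Dec 3.
Subtract 2 hours 55 minutes → start 1:19 PM UTC on Dec 3.
New Almaty is UTC+12:45: 1:19 PM + 12:45 = 2:04 AM on Dec 4.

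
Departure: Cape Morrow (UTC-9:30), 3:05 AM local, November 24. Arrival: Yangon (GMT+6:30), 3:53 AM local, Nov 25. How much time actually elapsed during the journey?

Yangon is 16:00 ahead of Cape Morrow.
Clock-face elapsed time (ignoring zones) is 24 hours 48 minutes.
Actual elapsed = 24 hours 48 minutes − 16:00 = 8 hours 48 minutes.

8 hours 48 minutes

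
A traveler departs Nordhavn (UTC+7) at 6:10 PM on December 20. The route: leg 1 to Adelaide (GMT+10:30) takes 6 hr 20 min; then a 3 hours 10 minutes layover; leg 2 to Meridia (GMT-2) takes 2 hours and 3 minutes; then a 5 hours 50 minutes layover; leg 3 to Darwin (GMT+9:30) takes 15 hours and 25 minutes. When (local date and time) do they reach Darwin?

5:28 AM on December 22

Convert departure to UTC: 6:10 PM − 7:00 = 11:10 AM UTC on Dec 20.
Add 6 hours and 20 minutes leg 1 → 5:30 PM UTC.
Add 3 hours and 10 minutes layover in Adelaide → 8:40 PM UTC.
Add 2 hours and 3 minutes leg 2 → 10:43 PM UTC.
Add 5 hours and 50 minutes layover in Meridia → 4:33 AM UTC (Dec 21).
Add 15 hours and 25 minutes leg 3 → 7:58 PM UTC.
Darwin is UTC+9:30, so local arrival = 7:58 PM + 9:30 = 5:28 AM on Dec 22.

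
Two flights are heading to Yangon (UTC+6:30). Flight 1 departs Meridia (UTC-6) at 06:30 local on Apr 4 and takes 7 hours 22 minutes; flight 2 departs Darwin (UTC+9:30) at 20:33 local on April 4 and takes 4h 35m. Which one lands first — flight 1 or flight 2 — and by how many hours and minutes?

the second, by 4 hours 14 minutes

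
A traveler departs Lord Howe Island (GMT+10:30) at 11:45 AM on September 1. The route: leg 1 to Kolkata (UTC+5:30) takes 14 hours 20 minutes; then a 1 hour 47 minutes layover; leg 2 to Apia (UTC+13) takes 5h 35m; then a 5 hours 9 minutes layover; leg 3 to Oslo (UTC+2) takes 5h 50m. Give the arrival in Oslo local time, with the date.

11:56 AM on September 2

Convert departure to UTC: 11:45 AM − 10:30 = 1:15 AM UTC on Sep 1.
Add 14 hours and 20 minutes leg 1 → 3:35 PM UTC.
Add 1 hour 47 minutes layover in Kolkata → 5:22 PM UTC.
Add 5 hours 35 minutes leg 2 → 10:57 PM UTC.
Add 5 hours and 9 minutes layover in Apia → 4:06 AM UTC (Sep 2).
Add 5 hours 50 minutes leg 3 → 9:56 AM UTC.
Oslo is UTC+2:00, so local arrival = 9:56 AM + 2:00 = 11:56 AM on Sep 2.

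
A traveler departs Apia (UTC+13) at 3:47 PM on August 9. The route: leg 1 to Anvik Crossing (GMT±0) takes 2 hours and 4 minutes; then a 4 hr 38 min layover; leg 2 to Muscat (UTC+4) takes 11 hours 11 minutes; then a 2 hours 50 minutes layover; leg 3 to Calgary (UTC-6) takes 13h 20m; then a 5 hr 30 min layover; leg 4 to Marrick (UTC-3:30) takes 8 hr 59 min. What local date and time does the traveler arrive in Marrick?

11:49 PM on Aug 10

Convert departure to UTC: 3:47 PM − 13:00 = 2:47 AM UTC on Aug 9.
Add 2 hours 4 minutes leg 1 → 4:51 AM UTC.
Add 4 hours and 38 minutes layover in Anvik Crossing → 9:29 AM UTC.
Add 11 hours and 11 minutes leg 2 → 8:40 PM UTC.
Add 2 hours and 50 minutes layover in Muscat → 11:30 PM UTC.
Add 13 hours 20 minutes leg 3 → 12:50 PM UTC (Aug 10).
Add 5 hours and 30 minutes layover in Calgary → 6:20 PM UTC.
Add 8 hours and 59 minutes leg 4 → 3:19 AM UTC (Aug 11).
Marrick is UTC−3:30, so local arrival = 3:19 AM − 3:30 = 11:49 PM on Aug 10.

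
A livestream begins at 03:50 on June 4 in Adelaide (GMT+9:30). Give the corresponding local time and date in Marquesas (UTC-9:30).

08:50 on June 3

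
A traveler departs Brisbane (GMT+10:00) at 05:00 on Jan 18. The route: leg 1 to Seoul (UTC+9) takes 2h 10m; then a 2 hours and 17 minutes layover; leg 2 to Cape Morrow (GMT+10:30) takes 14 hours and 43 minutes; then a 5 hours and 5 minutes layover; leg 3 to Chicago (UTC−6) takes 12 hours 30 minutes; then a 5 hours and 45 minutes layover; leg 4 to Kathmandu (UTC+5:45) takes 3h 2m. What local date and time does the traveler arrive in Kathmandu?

22:17 on January 19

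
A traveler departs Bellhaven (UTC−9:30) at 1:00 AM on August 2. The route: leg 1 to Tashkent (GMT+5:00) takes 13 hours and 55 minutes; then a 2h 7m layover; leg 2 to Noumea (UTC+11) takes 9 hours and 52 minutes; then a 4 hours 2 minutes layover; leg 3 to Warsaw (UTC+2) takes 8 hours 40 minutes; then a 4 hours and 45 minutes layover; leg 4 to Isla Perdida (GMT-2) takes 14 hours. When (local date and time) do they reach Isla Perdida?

5:51 PM on August 4

Convert departure to UTC: 1:00 AM + 9:30 = 10:30 AM UTC on Aug 2.
Add 13 hours 55 minutes leg 1 → 12:25 AM UTC (Aug 3).
Add 2 hours 7 minutes layover in Tashkent → 2:32 AM UTC.
Add 9 hours 52 minutes leg 2 → 12:24 PM UTC.
Add 4 hours and 2 minutes layover in Noumea → 4:26 PM UTC.
Add 8 hours 40 minutes leg 3 → 1:06 AM UTC (Aug 4).
Add 4 hours and 45 minutes layover in Warsaw → 5:51 AM UTC.
Add 14 hours leg 4 → 7:51 PM UTC.
Isla Perdida is UTC−2:00, so local arrival = 7:51 PM − 2:00 = 5:51 PM on Aug 4.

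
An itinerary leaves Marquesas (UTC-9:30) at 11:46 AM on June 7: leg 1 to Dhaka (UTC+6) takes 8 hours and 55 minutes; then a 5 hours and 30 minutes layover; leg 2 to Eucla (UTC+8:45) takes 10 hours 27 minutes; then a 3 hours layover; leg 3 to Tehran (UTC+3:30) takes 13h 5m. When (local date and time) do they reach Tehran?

5:43 PM on June 9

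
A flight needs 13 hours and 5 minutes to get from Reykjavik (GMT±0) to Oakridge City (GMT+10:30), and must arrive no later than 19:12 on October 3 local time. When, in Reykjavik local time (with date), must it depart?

19:37 on October 2

Target arrival in UTC: 19:12 − 10:30 = 08:42 on Oct 3.
Subtract 13 hours 5 minutes → departure 19:37 UTC on Oct 2.
Reykjavik is UTC+0, so departure is 19:37 on Oct 2.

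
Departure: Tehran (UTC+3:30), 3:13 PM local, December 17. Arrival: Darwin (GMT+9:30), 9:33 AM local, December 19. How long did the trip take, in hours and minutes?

36 hours 20 minutes

Departure in UTC: 3:13 PM − 3:30 = 11:43 AM on Dec 17.
Arrival in UTC: 9:33 AM − 9:30 = 12:03 AM on Dec 19.
Elapsed = 12:03 AM − 11:43 AM (+2 days) = 36 hours 20 minutes.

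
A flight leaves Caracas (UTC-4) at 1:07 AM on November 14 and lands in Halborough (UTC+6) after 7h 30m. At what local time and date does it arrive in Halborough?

Convert departure to UTC: 1:07 AM + 4:00 = 5:07 AM UTC on Nov 14.
Add 7 hours and 30 minutes travel time → 12:37 PM UTC.
Halborough is UTC+6:00, so local arrival = 12:37 PM + 6:00 = 6:37 PM on Nov 14.

6:37 PM on November 14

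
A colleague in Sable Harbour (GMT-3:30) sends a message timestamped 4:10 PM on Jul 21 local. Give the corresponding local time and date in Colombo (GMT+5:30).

1:10 AM on July 22

In UTC: 4:10 PM + 3:30 = 7:40 PM on Jul 21.
Colombo is UTC+5:30: 7:40 PM + 5:30 = 1:10 AM on Jul 22.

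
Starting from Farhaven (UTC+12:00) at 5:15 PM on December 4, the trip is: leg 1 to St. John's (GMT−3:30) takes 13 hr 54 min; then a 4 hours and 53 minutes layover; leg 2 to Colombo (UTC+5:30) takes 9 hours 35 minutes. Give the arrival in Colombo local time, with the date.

Convert departure to UTC: 5:15 PM − 12:00 = 5:15 AM UTC on Dec 4.
Add 13 hours and 54 minutes leg 1 → 7:09 PM UTC.
Add 4 hours 53 minutes layover in St. John's → 12:02 AM UTC (Dec 5).
Add 9 hours 35 minutes leg 2 → 9:37 AM UTC.
Colombo is UTC+5:30, so local arrival = 9:37 AM + 5:30 = 3:07 PM on Dec 5.

3:07 PM on Dec 5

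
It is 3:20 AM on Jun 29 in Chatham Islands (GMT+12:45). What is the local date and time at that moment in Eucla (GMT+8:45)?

11:20 PM on Jun 28

In UTC: 3:20 AM − 12:45 = 2:35 PM on Jun 28.
Eucla is UTC+8:45: 2:35 PM + 8:45 = 11:20 PM on Jun 28.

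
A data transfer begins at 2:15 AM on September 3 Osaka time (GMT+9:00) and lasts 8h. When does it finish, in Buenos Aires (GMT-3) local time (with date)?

10:15 PM on September 2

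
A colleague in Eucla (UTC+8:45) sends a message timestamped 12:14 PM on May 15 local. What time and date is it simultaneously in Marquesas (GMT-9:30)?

In UTC: 12:14 PM − 8:45 = 3:29 AM on May 15.
Marquesas is UTC−9:30: 3:29 AM − 9:30 = 5:59 PM on May 14.

5:59 PM on May 14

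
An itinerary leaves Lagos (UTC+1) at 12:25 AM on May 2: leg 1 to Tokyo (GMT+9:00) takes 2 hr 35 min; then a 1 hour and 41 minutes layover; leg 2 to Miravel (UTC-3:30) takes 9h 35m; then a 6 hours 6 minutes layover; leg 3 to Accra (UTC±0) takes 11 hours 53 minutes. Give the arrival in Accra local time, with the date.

Convert departure to UTC: 12:25 AM − 1:00 = 11:25 PM UTC on May 1.
Add 2 hours and 35 minutes leg 1 → 2:00 AM UTC (May 2).
Add 1 hour 41 minutes layover in Tokyo → 3:41 AM UTC.
Add 9 hours and 35 minutes leg 2 → 1:16 PM UTC.
Add 6 hours 6 minutes layover in Miravel → 7:22 PM UTC.
Add 11 hours 53 minutes leg 3 → 7:15 AM UTC (May 3).
Accra is UTC+0, so local arrival is the same: 7:15 AM on May 3.

7:15 AM on May 3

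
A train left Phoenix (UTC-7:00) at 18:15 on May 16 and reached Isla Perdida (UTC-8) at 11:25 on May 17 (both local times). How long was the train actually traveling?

18 hours 10 minutes

Isla Perdida is 1:00 behind Phoenix.
Clock-face elapsed time (ignoring zones) is 17 hours 10 minutes.
Actual elapsed = 17 hours 10 minutes + 1:00 = 18 hours 10 minutes.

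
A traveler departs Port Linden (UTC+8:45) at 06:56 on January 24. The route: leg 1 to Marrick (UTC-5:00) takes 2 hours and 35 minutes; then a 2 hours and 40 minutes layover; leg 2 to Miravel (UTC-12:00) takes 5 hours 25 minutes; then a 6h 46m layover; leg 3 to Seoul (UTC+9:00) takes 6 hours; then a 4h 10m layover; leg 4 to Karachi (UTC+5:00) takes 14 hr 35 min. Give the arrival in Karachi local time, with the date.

Convert departure to UTC: 06:56 − 8:45 = 22:11 UTC on Jan 23.
Add 2 hours 35 minutes leg 1 → 00:46 UTC (Jan 24).
Add 2 hours and 40 minutes layover in Marrick → 03:26 UTC.
Add 5 hours and 25 minutes leg 2 → 08:51 UTC.
Add 6 hours 46 minutes layover in Miravel → 15:37 UTC.
Add 6 hours leg 3 → 21:37 UTC.
Add 4 hours and 10 minutes layover in Seoul → 01:47 UTC (Jan 25).
Add 14 hours and 35 minutes leg 4 → 16:22 UTC.
Karachi is UTC+5:00, so local arrival = 16:22 + 5:00 = 21:22 on Jan 25.

21:22 on January 25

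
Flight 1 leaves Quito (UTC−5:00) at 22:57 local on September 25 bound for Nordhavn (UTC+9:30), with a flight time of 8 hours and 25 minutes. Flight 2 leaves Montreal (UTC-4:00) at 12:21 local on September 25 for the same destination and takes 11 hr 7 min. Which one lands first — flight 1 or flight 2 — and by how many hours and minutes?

Flight 1 in UTC: 22:57 + 5:00 = 03:57 on Sep 26.
+8 hours and 25 minutes → arrive 12:22 UTC on Sep 26.
Flight 2 in UTC: 12:21 + 4:00 = 16:21 on Sep 25.
+11 hours and 7 minutes → arrive 03:28 UTC on Sep 26.
Flight 2 lands earlier by 8 hours 54 minutes.

the second, by 8 hours 54 minutes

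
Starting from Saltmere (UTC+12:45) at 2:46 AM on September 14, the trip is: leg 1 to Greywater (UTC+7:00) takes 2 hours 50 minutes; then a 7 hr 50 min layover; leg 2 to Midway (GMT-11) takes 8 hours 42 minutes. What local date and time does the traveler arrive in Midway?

Convert departure to UTC: 2:46 AM − 12:45 = 2:01 PM UTC on Sep 13.
Add 2 hours 50 minutes leg 1 → 4:51 PM UTC.
Add 7 hours and 50 minutes layover in Greywater → 12:41 AM UTC (Sep 14).
Add 8 hours and 42 minutes leg 2 → 9:23 AM UTC.
Midway is UTC−11:00, so local arrival = 9:23 AM − 11:00 = 10:23 PM on Sep 13.

10:23 PM on September 13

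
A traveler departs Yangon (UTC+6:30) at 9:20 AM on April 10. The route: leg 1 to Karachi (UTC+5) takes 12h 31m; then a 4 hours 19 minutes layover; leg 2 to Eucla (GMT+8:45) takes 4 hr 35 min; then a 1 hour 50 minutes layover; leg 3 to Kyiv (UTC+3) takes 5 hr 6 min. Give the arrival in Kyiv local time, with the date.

10:11 AM on April 11

Convert departure to UTC: 9:20 AM − 6:30 = 2:50 AM UTC on Apr 10.
Add 12 hours 31 minutes leg 1 → 3:21 PM UTC.
Add 4 hours 19 minutes layover in Karachi → 7:40 PM UTC.
Add 4 hours and 35 minutes leg 2 → 12:15 AM UTC (Apr 11).
Add 1 hour and 50 minutes layover in Eucla → 2:05 AM UTC.
Add 5 hours 6 minutes leg 3 → 7:11 AM UTC.
Kyiv is UTC+3:00, so local arrival = 7:11 AM + 3:00 = 10:11 AM on Apr 11.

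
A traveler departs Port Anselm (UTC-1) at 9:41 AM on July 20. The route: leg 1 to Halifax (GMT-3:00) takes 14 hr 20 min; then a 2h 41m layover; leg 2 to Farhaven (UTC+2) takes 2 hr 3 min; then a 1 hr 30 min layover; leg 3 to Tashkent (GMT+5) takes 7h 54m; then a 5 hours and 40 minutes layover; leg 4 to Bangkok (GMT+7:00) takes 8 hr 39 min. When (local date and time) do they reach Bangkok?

Convert departure to UTC: 9:41 AM + 1:00 = 10:41 AM UTC on Jul 20.
Add 14 hours and 20 minutes leg 1 → 1:01 AM UTC (Jul 21).
Add 2 hours 41 minutes layover in Halifax → 3:42 AM UTC.
Add 2 hours 3 minutes leg 2 → 5:45 AM UTC.
Add 1 hour 30 minutes layover in Farhaven → 7:15 AM UTC.
Add 7 hours 54 minutes leg 3 → 3:09 PM UTC.
Add 5 hours and 40 minutes layover in Tashkent → 8:49 PM UTC.
Add 8 hours and 39 minutes leg 4 → 5:28 AM UTC (Jul 22).
Bangkok is UTC+7:00, so local arrival = 5:28 AM + 7:00 = 12:28 PM on Jul 22.

12:28 PM on July 22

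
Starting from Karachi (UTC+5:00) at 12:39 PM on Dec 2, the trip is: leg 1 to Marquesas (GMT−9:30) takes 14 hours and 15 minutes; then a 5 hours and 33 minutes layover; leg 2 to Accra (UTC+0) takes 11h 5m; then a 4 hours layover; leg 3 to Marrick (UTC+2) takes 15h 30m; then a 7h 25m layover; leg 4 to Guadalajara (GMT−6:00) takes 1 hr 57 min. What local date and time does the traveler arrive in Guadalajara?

1:24 PM on December 4

Convert departure to UTC: 12:39 PM − 5:00 = 7:39 AM UTC on Dec 2.
Add 14 hours and 15 minutes leg 1 → 9:54 PM UTC.
Add 5 hours and 33 minutes layover in Marquesas → 3:27 AM UTC (Dec 3).
Add 11 hours and 5 minutes leg 2 → 2:32 PM UTC.
Add 4 hours layover in Accra → 6:32 PM UTC.
Add 15 hours 30 minutes leg 3 → 10:02 AM UTC (Dec 4).
Add 7 hours 25 minutes layover in Marrick → 5:27 PM UTC.
Add 1 hour and 57 minutes leg 4 → 7:24 PM UTC.
Guadalajara is UTC−6:00, so local arrival = 7:24 PM − 6:00 = 1:24 PM on Dec 4.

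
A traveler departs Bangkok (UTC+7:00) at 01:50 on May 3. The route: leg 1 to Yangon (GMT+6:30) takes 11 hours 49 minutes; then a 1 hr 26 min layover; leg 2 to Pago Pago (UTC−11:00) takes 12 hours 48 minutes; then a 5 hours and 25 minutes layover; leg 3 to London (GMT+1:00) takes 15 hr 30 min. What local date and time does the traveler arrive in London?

18:48 on May 4

Convert departure to UTC: 01:50 − 7:00 = 18:50 UTC on May 2.
Add 11 hours 49 minutes leg 1 → 06:39 UTC (May 3).
Add 1 hour and 26 minutes layover in Yangon → 08:05 UTC.
Add 12 hours 48 minutes leg 2 → 20:53 UTC.
Add 5 hours 25 minutes layover in Pago Pago → 02:18 UTC (May 4).
Add 15 hours and 30 minutes leg 3 → 17:48 UTC.
London is UTC+1:00, so local arrival = 17:48 + 1:00 = 18:48 on May 4.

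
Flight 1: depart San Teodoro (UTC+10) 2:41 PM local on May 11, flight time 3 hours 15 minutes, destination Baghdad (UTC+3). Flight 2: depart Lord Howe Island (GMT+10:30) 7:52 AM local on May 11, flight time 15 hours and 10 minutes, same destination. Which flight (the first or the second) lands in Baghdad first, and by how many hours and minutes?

Flight 1 in UTC: 2:41 PM − 10:00 = 4:41 AM on May 11.
+3 hours 15 minutes → arrive 7:56 AM UTC on May 11.
Flight 2 in UTC: 7:52 AM − 10:30 = 9:22 PM on May 10.
+15 hours and 10 minutes → arrive 12:32 PM UTC on May 11.
Flight 1 lands earlier by 4 hours 36 minutes.

the first, by 4 hours 36 minutes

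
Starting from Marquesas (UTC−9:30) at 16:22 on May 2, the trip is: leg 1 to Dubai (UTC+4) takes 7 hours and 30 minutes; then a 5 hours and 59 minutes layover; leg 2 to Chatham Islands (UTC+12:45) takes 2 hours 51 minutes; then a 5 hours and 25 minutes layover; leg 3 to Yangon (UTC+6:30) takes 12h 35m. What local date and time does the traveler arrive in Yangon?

Convert departure to UTC: 16:22 + 9:30 = 01:52 UTC on May 3.
Add 7 hours and 30 minutes leg 1 → 09:22 UTC.
Add 5 hours 59 minutes layover in Dubai → 15:21 UTC.
Add 2 hours 51 minutes leg 2 → 18:12 UTC.
Add 5 hours and 25 minutes layover in Chatham Islands → 23:37 UTC.
Add 12 hours 35 minutes leg 3 → 12:12 UTC (May 4).
Yangon is UTC+6:30, so local arrival = 12:12 + 6:30 = 18:42 on May 4.

18:42 on May 4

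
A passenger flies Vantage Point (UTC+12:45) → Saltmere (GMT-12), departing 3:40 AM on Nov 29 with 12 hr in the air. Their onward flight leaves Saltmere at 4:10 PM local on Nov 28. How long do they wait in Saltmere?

Convert departure to UTC: 3:40 AM − 12:45 = 2:55 PM UTC on Nov 28.
Add 12 hours flight time → 2:55 AM UTC (Nov 29).
Saltmere is UTC−12:00, so local arrival = 2:55 AM − 12:00 = 2:55 PM on Nov 28.
Layover = 4:10 PM − 2:55 PM = 1 hour 15 minutes.

1 hour 15 minutes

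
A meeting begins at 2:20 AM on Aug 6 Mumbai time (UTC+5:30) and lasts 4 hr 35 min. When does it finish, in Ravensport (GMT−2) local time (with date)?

11:25 PM on August 5

Ravensport is 7:30 behind Mumbai.
After 4 hours 35 minutes it is 6:55 AM in Mumbai.
Shift by the zone difference: 6:55 AM − 7:30 = 11:25 PM on Aug 5 in Ravensport.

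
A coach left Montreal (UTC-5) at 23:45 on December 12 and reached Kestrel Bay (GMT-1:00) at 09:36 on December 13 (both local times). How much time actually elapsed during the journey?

5 hours 51 minutes

Departure in UTC: 23:45 + 5:00 = 04:45 on Dec 13.
Arrival in UTC: 09:36 + 1:00 = 10:36 on Dec 13.
Elapsed = 10:36 − 04:45 = 5 hours 51 minutes.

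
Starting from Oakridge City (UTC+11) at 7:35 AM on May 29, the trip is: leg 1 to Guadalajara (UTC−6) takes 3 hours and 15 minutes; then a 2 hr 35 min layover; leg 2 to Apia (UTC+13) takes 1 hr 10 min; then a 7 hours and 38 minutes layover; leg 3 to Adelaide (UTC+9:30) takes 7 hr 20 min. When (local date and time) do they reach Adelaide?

4:03 AM on May 30

Convert departure to UTC: 7:35 AM − 11:00 = 8:35 PM UTC on May 28.
Add 3 hours and 15 minutes leg 1 → 11:50 PM UTC.
Add 2 hours and 35 minutes layover in Guadalajara → 2:25 AM UTC (May 29).
Add 1 hour 10 minutes leg 2 → 3:35 AM UTC.
Add 7 hours and 38 minutes layover in Apia → 11:13 AM UTC.
Add 7 hours and 20 minutes leg 3 → 6:33 PM UTC.
Adelaide is UTC+9:30, so local arrival = 6:33 PM + 9:30 = 4:03 AM on May 30.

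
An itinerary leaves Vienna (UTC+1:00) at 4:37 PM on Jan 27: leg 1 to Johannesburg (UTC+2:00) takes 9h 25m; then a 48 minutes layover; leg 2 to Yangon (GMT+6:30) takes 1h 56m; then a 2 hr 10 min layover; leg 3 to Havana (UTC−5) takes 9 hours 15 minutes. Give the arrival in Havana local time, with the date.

10:11 AM on January 28

Convert departure to UTC: 4:37 PM − 1:00 = 3:37 PM UTC on Jan 27.
Add 9 hours 25 minutes leg 1 → 1:02 AM UTC (Jan 28).
Add 48 minutes layover in Johannesburg → 1:50 AM UTC.
Add 1 hour 56 minutes leg 2 → 3:46 AM UTC.
Add 2 hours and 10 minutes layover in Yangon → 5:56 AM UTC.
Add 9 hours 15 minutes leg 3 → 3:11 PM UTC.
Havana is UTC−5:00, so local arrival = 3:11 PM − 5:00 = 10:11 AM on Jan 28.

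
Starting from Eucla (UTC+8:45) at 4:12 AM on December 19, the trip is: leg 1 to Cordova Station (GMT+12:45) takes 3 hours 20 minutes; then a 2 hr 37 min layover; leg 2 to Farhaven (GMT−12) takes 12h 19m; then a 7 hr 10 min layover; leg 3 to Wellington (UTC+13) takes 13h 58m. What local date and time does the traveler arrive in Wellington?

Convert departure to UTC: 4:12 AM − 8:45 = 7:27 PM UTC on Dec 18.
Add 3 hours and 20 minutes leg 1 → 10:47 PM UTC.
Add 2 hours and 37 minutes layover in Cordova Station → 1:24 AM UTC (Dec 19).
Add 12 hours and 19 minutes leg 2 → 1:43 PM UTC.
Add 7 hours 10 minutes layover in Farhaven → 8:53 PM UTC.
Add 13 hours and 58 minutes leg 3 → 10:51 AM UTC (Dec 20).
Wellington is UTC+13:00, so local arrival = 10:51 AM + 13:00 = 11:51 PM on Dec 20.

11:51 PM on December 20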